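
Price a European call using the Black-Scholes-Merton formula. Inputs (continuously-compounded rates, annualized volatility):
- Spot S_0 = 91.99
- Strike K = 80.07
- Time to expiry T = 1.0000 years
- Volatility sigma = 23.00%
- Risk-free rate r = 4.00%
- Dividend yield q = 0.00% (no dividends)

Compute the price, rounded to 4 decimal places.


d1 = (ln(S/K) + (r - q + 0.5*sigma^2) * T) / (sigma * sqrt(T)) = 0.89229836
d2 = d1 - sigma * sqrt(T) = 0.66229836
exp(-rT) = 0.96078944; exp(-qT) = 1.00000000
C = S_0 * exp(-qT) * N(d1) - K * exp(-rT) * N(d2)
N(d1) = 0.81388348; N(d2) = 0.74610999
C = 91.9900 * 1.00000000 * 0.81388348 - 80.0700 * 0.96078944 * 0.74610999 = 17.4706

Answer: Price = 17.4706


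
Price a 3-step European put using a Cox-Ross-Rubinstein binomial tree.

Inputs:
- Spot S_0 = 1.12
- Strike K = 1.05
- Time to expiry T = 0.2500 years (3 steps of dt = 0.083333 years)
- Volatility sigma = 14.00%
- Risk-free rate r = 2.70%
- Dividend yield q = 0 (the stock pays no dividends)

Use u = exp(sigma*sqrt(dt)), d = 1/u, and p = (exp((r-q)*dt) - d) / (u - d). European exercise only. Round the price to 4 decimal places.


Answer: Price = V(0,0) = 0.0064

Derivation:
dt = T/N = 0.083333
u = exp(sigma*sqrt(dt)) = 1.041242; d = 1/u = 0.960391
p = (exp((r-q)*dt) - d) / (u - d) = 0.517758
Discount per step: exp(-r*dt) = 0.997753
Stock lattice S(k, i) with i counting down-moves:
  k=0: S(0,0) = 1.1200
  k=1: S(1,0) = 1.1662; S(1,1) = 1.0756
  k=2: S(2,0) = 1.2143; S(2,1) = 1.1200; S(2,2) = 1.0330
  k=3: S(3,0) = 1.2644; S(3,1) = 1.1662; S(3,2) = 1.0756; S(3,3) = 0.9921
Terminal payoffs V(N, i) = max(K - S_T, 0):
  V(3,0) = 0.000000; V(3,1) = 0.000000; V(3,2) = 0.000000; V(3,3) = 0.057884
Backward induction: V(k, i) = exp(-r*dt) * [p * V(k+1, i) + (1-p) * V(k+1, i+1)].
  V(2,0) = exp(-r*dt) * [p*0.000000 + (1-p)*0.000000] = 0.000000
  V(2,1) = exp(-r*dt) * [p*0.000000 + (1-p)*0.000000] = 0.000000
  V(2,2) = exp(-r*dt) * [p*0.000000 + (1-p)*0.057884] = 0.027851
  V(1,0) = exp(-r*dt) * [p*0.000000 + (1-p)*0.000000] = 0.000000
  V(1,1) = exp(-r*dt) * [p*0.000000 + (1-p)*0.027851] = 0.013401
  V(0,0) = exp(-r*dt) * [p*0.000000 + (1-p)*0.013401] = 0.006448


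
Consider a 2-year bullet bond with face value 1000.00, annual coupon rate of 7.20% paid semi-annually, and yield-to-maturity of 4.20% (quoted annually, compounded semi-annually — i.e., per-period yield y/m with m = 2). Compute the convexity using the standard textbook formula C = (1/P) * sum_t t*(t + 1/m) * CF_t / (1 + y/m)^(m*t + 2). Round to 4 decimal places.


Coupon per period c = face * coupon_rate / m = 36.000000
Periods per year m = 2; per-period yield y/m = 0.021000
Number of cashflows N = 4
Cashflows (t years, CF_t, discount factor 1/(1+y/m)^(m*t), PV):
  t = 0.5000: CF_t = 36.000000, DF = 0.979432, PV = 35.259549
  t = 1.0000: CF_t = 36.000000, DF = 0.959287, PV = 34.534329
  t = 1.5000: CF_t = 36.000000, DF = 0.939556, PV = 33.824024
  t = 2.0000: CF_t = 1036.000000, DF = 0.920231, PV = 953.359694
Price P = sum_t PV_t = 1056.977596
Convexity numerator sum_t t*(t + 1/m) * CF_t / (1+y/m)^(m*t + 2):
  t = 0.5000: term = 16.912012
  t = 1.0000: term = 49.692494
  t = 1.5000: term = 97.340830
  t = 2.0000: term = 4572.727350
Convexity = (1/P) * sum = 4736.672686 / 1056.977596 = 4.481337

Answer: Convexity = 4.4813


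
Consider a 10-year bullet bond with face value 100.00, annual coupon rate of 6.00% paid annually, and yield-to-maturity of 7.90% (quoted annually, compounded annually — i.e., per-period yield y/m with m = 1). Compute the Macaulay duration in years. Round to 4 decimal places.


Coupon per period c = face * coupon_rate / m = 6.000000
Periods per year m = 1; per-period yield y/m = 0.079000
Number of cashflows N = 10
Cashflows (t years, CF_t, discount factor 1/(1+y/m)^(m*t), PV):
  t = 1.0000: CF_t = 6.000000, DF = 0.926784, PV = 5.560704
  t = 2.0000: CF_t = 6.000000, DF = 0.858929, PV = 5.153572
  t = 3.0000: CF_t = 6.000000, DF = 0.796041, PV = 4.776249
  t = 4.0000: CF_t = 6.000000, DF = 0.737758, PV = 4.426551
  t = 5.0000: CF_t = 6.000000, DF = 0.683743, PV = 4.102457
  t = 6.0000: CF_t = 6.000000, DF = 0.633682, PV = 3.802092
  t = 7.0000: CF_t = 6.000000, DF = 0.587286, PV = 3.523718
  t = 8.0000: CF_t = 6.000000, DF = 0.544288, PV = 3.265726
  t = 9.0000: CF_t = 6.000000, DF = 0.504437, PV = 3.026622
  t = 10.0000: CF_t = 106.000000, DF = 0.467504, PV = 49.555449
Price P = sum_t PV_t = 87.193140
Macaulay numerator sum_t t * PV_t:
  t * PV_t at t = 1.0000: 5.560704
  t * PV_t at t = 2.0000: 10.307144
  t * PV_t at t = 3.0000: 14.328746
  t * PV_t at t = 4.0000: 17.706204
  t * PV_t at t = 5.0000: 20.512284
  t * PV_t at t = 6.0000: 22.812550
  t * PV_t at t = 7.0000: 24.666026
  t * PV_t at t = 8.0000: 26.125805
  t * PV_t at t = 9.0000: 27.239602
  t * PV_t at t = 10.0000: 495.554493
Macaulay duration D = (sum_t t * PV_t) / P = 664.813559 / 87.193140 = 7.624609

Answer: Macaulay duration = 7.6246 years


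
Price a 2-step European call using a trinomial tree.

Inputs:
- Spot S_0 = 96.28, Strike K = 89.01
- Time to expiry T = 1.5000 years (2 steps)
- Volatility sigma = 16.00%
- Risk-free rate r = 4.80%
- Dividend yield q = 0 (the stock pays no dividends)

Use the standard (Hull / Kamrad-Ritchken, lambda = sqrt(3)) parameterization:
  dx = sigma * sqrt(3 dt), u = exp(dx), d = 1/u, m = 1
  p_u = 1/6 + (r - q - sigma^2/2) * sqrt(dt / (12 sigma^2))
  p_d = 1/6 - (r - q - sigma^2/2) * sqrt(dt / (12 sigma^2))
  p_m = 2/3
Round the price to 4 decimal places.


Answer: Price = V(0,0) = 15.5679

Derivation:
dt = T/N = 0.750000; dx = sigma*sqrt(3*dt) = 0.240000
u = exp(dx) = 1.271249; d = 1/u = 0.786628
p_u = 0.221667, p_m = 0.666667, p_d = 0.111667
Discount per step: exp(-r*dt) = 0.964640
Stock lattice S(k, j) with j the centered position index:
  k=0: S(0,+0) = 96.2800
  k=1: S(1,-1) = 75.7365; S(1,+0) = 96.2800; S(1,+1) = 122.3959
  k=2: S(2,-2) = 59.5765; S(2,-1) = 75.7365; S(2,+0) = 96.2800; S(2,+1) = 122.3959; S(2,+2) = 155.5956
Terminal payoffs V(N, j) = max(S_T - K, 0):
  V(2,-2) = 0.000000; V(2,-1) = 0.000000; V(2,+0) = 7.270000; V(2,+1) = 33.385868; V(2,+2) = 66.585643
Backward induction: V(k, j) = exp(-r*dt) * [p_u * V(k+1, j+1) + p_m * V(k+1, j) + p_d * V(k+1, j-1)]
  V(1,-1) = exp(-r*dt) * [p_u*7.270000 + p_m*0.000000 + p_d*0.000000] = 1.554534
  V(1,+0) = exp(-r*dt) * [p_u*33.385868 + p_m*7.270000 + p_d*0.000000] = 11.814143
  V(1,+1) = exp(-r*dt) * [p_u*66.585643 + p_m*33.385868 + p_d*7.270000] = 36.491262
  V(0,+0) = exp(-r*dt) * [p_u*36.491262 + p_m*11.814143 + p_d*1.554534] = 15.567926


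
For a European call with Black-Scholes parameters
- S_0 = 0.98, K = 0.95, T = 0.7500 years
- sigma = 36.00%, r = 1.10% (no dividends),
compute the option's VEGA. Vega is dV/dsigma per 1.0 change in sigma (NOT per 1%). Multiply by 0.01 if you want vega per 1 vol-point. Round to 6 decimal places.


Answer: Vega = 0.325379

Derivation:
d1 = 0.2820695645; d2 = -0.0296995808
phi(d1) = 0.3833832441; exp(-qT) = 1.0000000000; exp(-rT) = 0.9917839379
Vega = S * exp(-qT) * phi(d1) * sqrt(T) = 0.9800 * 1.0000000000 * 0.3833832441 * 0.8660254038 = 0.325379


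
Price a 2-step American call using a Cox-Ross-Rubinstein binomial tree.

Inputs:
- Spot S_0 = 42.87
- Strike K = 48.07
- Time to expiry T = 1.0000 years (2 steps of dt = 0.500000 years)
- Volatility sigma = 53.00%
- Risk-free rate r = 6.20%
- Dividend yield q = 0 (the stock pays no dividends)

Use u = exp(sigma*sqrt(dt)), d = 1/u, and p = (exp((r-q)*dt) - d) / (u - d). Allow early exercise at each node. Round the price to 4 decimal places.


Answer: Price = V(0,0) = 8.0596

Derivation:
dt = T/N = 0.500000
u = exp(sigma*sqrt(dt)) = 1.454652; d = 1/u = 0.687450
p = (exp((r-q)*dt) - d) / (u - d) = 0.448429
Discount per step: exp(-r*dt) = 0.969476
Stock lattice S(k, i) with i counting down-moves:
  k=0: S(0,0) = 42.8700
  k=1: S(1,0) = 62.3609; S(1,1) = 29.4710
  k=2: S(2,0) = 90.7134; S(2,1) = 42.8700; S(2,2) = 20.2598
Terminal payoffs V(N, i) = max(S_T - K, 0):
  V(2,0) = 42.643435; V(2,1) = 0.000000; V(2,2) = 0.000000
Backward induction: V(k, i) = exp(-r*dt) * [p * V(k+1, i) + (1-p) * V(k+1, i+1)]; then take max(V_cont, immediate exercise) for American.
  V(1,0) = exp(-r*dt) * [p*42.643435 + (1-p)*0.000000] = 18.538853; exercise = 14.290925; V(1,0) = max -> 18.538853
  V(1,1) = exp(-r*dt) * [p*0.000000 + (1-p)*0.000000] = 0.000000; exercise = 0.000000; V(1,1) = max -> 0.000000
  V(0,0) = exp(-r*dt) * [p*18.538853 + (1-p)*0.000000] = 8.059601; exercise = 0.000000; V(0,0) = max -> 8.059601


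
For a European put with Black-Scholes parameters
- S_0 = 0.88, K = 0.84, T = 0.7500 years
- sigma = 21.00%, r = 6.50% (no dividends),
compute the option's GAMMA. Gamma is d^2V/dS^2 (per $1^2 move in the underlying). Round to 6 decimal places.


d1 = 0.6147818976; d2 = 0.4329165628
phi(d1) = 0.3302461729; exp(-qT) = 1.0000000000; exp(-rT) = 0.9524192047
Gamma = exp(-qT) * phi(d1) / (S * sigma * sqrt(T)) = 1.0000000000 * 0.3302461729 / (0.8800 * 0.2100 * 0.8660254038) = 2.063503

Answer: Gamma = 2.063503


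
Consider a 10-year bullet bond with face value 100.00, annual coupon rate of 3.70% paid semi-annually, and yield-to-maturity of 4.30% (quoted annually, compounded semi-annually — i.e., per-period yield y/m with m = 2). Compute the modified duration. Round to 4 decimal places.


Coupon per period c = face * coupon_rate / m = 1.850000
Periods per year m = 2; per-period yield y/m = 0.021500
Number of cashflows N = 20
Cashflows (t years, CF_t, discount factor 1/(1+y/m)^(m*t), PV):
  t = 0.5000: CF_t = 1.850000, DF = 0.978953, PV = 1.811062
  t = 1.0000: CF_t = 1.850000, DF = 0.958348, PV = 1.772944
  t = 1.5000: CF_t = 1.850000, DF = 0.938177, PV = 1.735628
  t = 2.0000: CF_t = 1.850000, DF = 0.918431, PV = 1.699097
  t = 2.5000: CF_t = 1.850000, DF = 0.899100, PV = 1.663336
  t = 3.0000: CF_t = 1.850000, DF = 0.880177, PV = 1.628327
  t = 3.5000: CF_t = 1.850000, DF = 0.861651, PV = 1.594054
  t = 4.0000: CF_t = 1.850000, DF = 0.843515, PV = 1.560504
  t = 4.5000: CF_t = 1.850000, DF = 0.825762, PV = 1.527659
  t = 5.0000: CF_t = 1.850000, DF = 0.808381, PV = 1.495506
  t = 5.5000: CF_t = 1.850000, DF = 0.791367, PV = 1.464029
  t = 6.0000: CF_t = 1.850000, DF = 0.774711, PV = 1.433215
  t = 6.5000: CF_t = 1.850000, DF = 0.758405, PV = 1.403049
  t = 7.0000: CF_t = 1.850000, DF = 0.742442, PV = 1.373519
  t = 7.5000: CF_t = 1.850000, DF = 0.726816, PV = 1.344609
  t = 8.0000: CF_t = 1.850000, DF = 0.711518, PV = 1.316309
  t = 8.5000: CF_t = 1.850000, DF = 0.696543, PV = 1.288604
  t = 9.0000: CF_t = 1.850000, DF = 0.681882, PV = 1.261482
  t = 9.5000: CF_t = 1.850000, DF = 0.667530, PV = 1.234931
  t = 10.0000: CF_t = 101.850000, DF = 0.653480, PV = 66.556981
Price P = sum_t PV_t = 95.164843
First compute Macaulay numerator sum_t t * PV_t:
  t * PV_t at t = 0.5000: 0.905531
  t * PV_t at t = 1.0000: 1.772944
  t * PV_t at t = 1.5000: 2.603442
  t * PV_t at t = 2.0000: 3.398195
  t * PV_t at t = 2.5000: 4.158339
  t * PV_t at t = 3.0000: 4.884980
  t * PV_t at t = 3.5000: 5.579190
  t * PV_t at t = 4.0000: 6.242014
  t * PV_t at t = 4.5000: 6.874465
  t * PV_t at t = 5.0000: 7.477528
  t * PV_t at t = 5.5000: 8.052159
  t * PV_t at t = 6.0000: 8.599289
  t * PV_t at t = 6.5000: 9.119820
  t * PV_t at t = 7.0000: 9.614630
  t * PV_t at t = 7.5000: 10.084571
  t * PV_t at t = 8.0000: 10.530471
  t * PV_t at t = 8.5000: 10.953133
  t * PV_t at t = 9.0000: 11.353338
  t * PV_t at t = 9.5000: 11.731844
  t * PV_t at t = 10.0000: 665.569810
Macaulay duration D = 799.505690 / 95.164843 = 8.401272
Modified duration = D / (1 + y/m) = 8.401272 / (1 + 0.021500) = 8.224446

Answer: Modified duration = 8.2244


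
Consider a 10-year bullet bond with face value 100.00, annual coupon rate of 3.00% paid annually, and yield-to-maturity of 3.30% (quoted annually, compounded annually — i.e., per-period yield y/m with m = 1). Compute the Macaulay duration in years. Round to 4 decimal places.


Answer: Macaulay duration = 8.7674 years

Derivation:
Coupon per period c = face * coupon_rate / m = 3.000000
Periods per year m = 1; per-period yield y/m = 0.033000
Number of cashflows N = 10
Cashflows (t years, CF_t, discount factor 1/(1+y/m)^(m*t), PV):
  t = 1.0000: CF_t = 3.000000, DF = 0.968054, PV = 2.904163
  t = 2.0000: CF_t = 3.000000, DF = 0.937129, PV = 2.811387
  t = 3.0000: CF_t = 3.000000, DF = 0.907192, PV = 2.721575
  t = 4.0000: CF_t = 3.000000, DF = 0.878211, PV = 2.634632
  t = 5.0000: CF_t = 3.000000, DF = 0.850156, PV = 2.550467
  t = 6.0000: CF_t = 3.000000, DF = 0.822997, PV = 2.468990
  t = 7.0000: CF_t = 3.000000, DF = 0.796705, PV = 2.390116
  t = 8.0000: CF_t = 3.000000, DF = 0.771254, PV = 2.313762
  t = 9.0000: CF_t = 3.000000, DF = 0.746616, PV = 2.239847
  t = 10.0000: CF_t = 103.000000, DF = 0.722764, PV = 74.444739
Price P = sum_t PV_t = 97.479677
Macaulay numerator sum_t t * PV_t:
  t * PV_t at t = 1.0000: 2.904163
  t * PV_t at t = 2.0000: 5.622774
  t * PV_t at t = 3.0000: 8.164725
  t * PV_t at t = 4.0000: 10.538528
  t * PV_t at t = 5.0000: 12.752333
  t * PV_t at t = 6.0000: 14.813940
  t * PV_t at t = 7.0000: 16.730813
  t * PV_t at t = 8.0000: 18.510096
  t * PV_t at t = 9.0000: 20.158623
  t * PV_t at t = 10.0000: 744.447386
Macaulay duration D = (sum_t t * PV_t) / P = 854.643381 / 97.479677 = 8.767401


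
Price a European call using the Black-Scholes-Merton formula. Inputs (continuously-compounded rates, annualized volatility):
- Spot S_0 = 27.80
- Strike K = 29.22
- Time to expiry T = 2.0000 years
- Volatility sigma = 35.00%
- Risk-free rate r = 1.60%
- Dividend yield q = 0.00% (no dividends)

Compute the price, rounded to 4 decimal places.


d1 = (ln(S/K) + (r - q + 0.5*sigma^2) * T) / (sigma * sqrt(T)) = 0.21149082
d2 = d1 - sigma * sqrt(T) = -0.28348393
exp(-rT) = 0.96850658; exp(-qT) = 1.00000000
C = S_0 * exp(-qT) * N(d1) - K * exp(-rT) * N(d2)
N(d1) = 0.58374785; N(d2) = 0.38840295
C = 27.8000 * 1.00000000 * 0.58374785 - 29.2200 * 0.96850658 * 0.38840295 = 5.2365

Answer: Price = 5.2365


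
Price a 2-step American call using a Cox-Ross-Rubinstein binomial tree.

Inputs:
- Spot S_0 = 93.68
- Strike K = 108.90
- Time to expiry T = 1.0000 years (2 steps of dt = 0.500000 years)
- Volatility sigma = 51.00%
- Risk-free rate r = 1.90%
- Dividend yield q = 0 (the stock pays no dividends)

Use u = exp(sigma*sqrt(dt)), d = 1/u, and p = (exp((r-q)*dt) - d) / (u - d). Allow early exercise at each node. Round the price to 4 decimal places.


dt = T/N = 0.500000
u = exp(sigma*sqrt(dt)) = 1.434225; d = 1/u = 0.697241
p = (exp((r-q)*dt) - d) / (u - d) = 0.423760
Discount per step: exp(-r*dt) = 0.990545
Stock lattice S(k, i) with i counting down-moves:
  k=0: S(0,0) = 93.6800
  k=1: S(1,0) = 134.3582; S(1,1) = 65.3175
  k=2: S(2,0) = 192.6998; S(2,1) = 93.6800; S(2,2) = 45.5420
Terminal payoffs V(N, i) = max(S_T - K, 0):
  V(2,0) = 83.799819; V(2,1) = 0.000000; V(2,2) = 0.000000
Backward induction: V(k, i) = exp(-r*dt) * [p * V(k+1, i) + (1-p) * V(k+1, i+1)]; then take max(V_cont, immediate exercise) for American.
  V(1,0) = exp(-r*dt) * [p*83.799819 + (1-p)*0.000000] = 35.175271; exercise = 25.458174; V(1,0) = max -> 35.175271
  V(1,1) = exp(-r*dt) * [p*0.000000 + (1-p)*0.000000] = 0.000000; exercise = 0.000000; V(1,1) = max -> 0.000000
  V(0,0) = exp(-r*dt) * [p*35.175271 + (1-p)*0.000000] = 14.764945; exercise = 0.000000; V(0,0) = max -> 14.764945

Answer: Price = V(0,0) = 14.7649


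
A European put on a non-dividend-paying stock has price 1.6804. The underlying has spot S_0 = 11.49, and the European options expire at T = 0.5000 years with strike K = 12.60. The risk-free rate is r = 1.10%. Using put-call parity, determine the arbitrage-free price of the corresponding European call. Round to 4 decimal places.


Answer: Call price = 0.6395

Derivation:
Put-call parity: C - P = S_0 * exp(-qT) - K * exp(-rT).
S_0 * exp(-qT) = 11.4900 * 1.00000000 = 11.49000000
K * exp(-rT) = 12.6000 * 0.99451510 = 12.53089023
C = P + S*exp(-qT) - K*exp(-rT)
C = 1.6804 + 11.49000000 - 12.53089023 = 0.6395


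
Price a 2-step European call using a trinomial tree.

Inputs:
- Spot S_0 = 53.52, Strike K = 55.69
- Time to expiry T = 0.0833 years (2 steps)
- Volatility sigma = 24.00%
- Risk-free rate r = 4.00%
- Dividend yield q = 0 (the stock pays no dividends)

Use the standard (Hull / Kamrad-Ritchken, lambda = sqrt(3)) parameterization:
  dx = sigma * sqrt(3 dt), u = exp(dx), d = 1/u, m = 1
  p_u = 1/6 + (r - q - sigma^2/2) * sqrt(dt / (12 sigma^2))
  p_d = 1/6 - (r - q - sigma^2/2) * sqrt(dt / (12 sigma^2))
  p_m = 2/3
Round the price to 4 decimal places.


dt = T/N = 0.041650; dx = sigma*sqrt(3*dt) = 0.084836
u = exp(dx) = 1.088538; d = 1/u = 0.918663
p_u = 0.169416, p_m = 0.666667, p_d = 0.163917
Discount per step: exp(-r*dt) = 0.998335
Stock lattice S(k, j) with j the centered position index:
  k=0: S(0,+0) = 53.5200
  k=1: S(1,-1) = 49.1668; S(1,+0) = 53.5200; S(1,+1) = 58.2586
  k=2: S(2,-2) = 45.1678; S(2,-1) = 49.1668; S(2,+0) = 53.5200; S(2,+1) = 58.2586; S(2,+2) = 63.4167
Terminal payoffs V(N, j) = max(S_T - K, 0):
  V(2,-2) = 0.000000; V(2,-1) = 0.000000; V(2,+0) = 0.000000; V(2,+1) = 2.568573; V(2,+2) = 7.726691
Backward induction: V(k, j) = exp(-r*dt) * [p_u * V(k+1, j+1) + p_m * V(k+1, j) + p_d * V(k+1, j-1)]
  V(1,-1) = exp(-r*dt) * [p_u*0.000000 + p_m*0.000000 + p_d*0.000000] = 0.000000
  V(1,+0) = exp(-r*dt) * [p_u*2.568573 + p_m*0.000000 + p_d*0.000000] = 0.434433
  V(1,+1) = exp(-r*dt) * [p_u*7.726691 + p_m*2.568573 + p_d*0.000000] = 3.016377
  V(0,+0) = exp(-r*dt) * [p_u*3.016377 + p_m*0.434433 + p_d*0.000000] = 0.799312

Answer: Price = V(0,0) = 0.7993


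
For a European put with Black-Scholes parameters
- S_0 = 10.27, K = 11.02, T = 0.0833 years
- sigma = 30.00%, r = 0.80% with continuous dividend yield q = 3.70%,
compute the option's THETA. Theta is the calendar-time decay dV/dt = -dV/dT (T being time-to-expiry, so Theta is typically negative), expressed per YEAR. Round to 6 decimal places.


Answer: Theta = -1.770010

Derivation:
d1 = -0.7986580305; d2 = -0.8852432486
phi(d1) = 0.2900024644; exp(-qT) = 0.9969226448; exp(-rT) = 0.9993338220
Theta = -S*exp(-qT)*phi(d1)*sigma/(2*sqrt(T)) + r*K*exp(-rT)*N(-d2) - q*S*exp(-qT)*N(-d1)
N(-d1) = 0.7877556355; N(-d2) = 0.8119872745; sqrt(T) = 0.2886173938
Term 1 = -10.2700 * 0.9969226448 * 0.2900024644 * 0.3000 / (2 * 0.2886173938) = -1.5431294206
Term 2 = 0.0080 * 11.0200 * 0.9993338220 * 0.8119872745 = 0.0715371099
Term 3 = -0.0370 * 10.2700 * 0.9969226448 * 0.7877556355 = -0.2984180907
Theta = -1.5431294206 + (0.0715371099) + (-0.2984180907) = -1.770010


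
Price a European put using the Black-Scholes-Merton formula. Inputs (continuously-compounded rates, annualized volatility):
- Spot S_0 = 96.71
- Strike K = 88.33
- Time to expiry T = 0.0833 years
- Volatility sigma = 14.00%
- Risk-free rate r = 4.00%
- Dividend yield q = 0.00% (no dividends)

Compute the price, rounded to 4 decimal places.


Answer: Price = 0.0127

Derivation:
d1 = (ln(S/K) + (r - q + 0.5*sigma^2) * T) / (sigma * sqrt(T)) = 2.34579835
d2 = d1 - sigma * sqrt(T) = 2.30539192
exp(-rT) = 0.99667354; exp(-qT) = 1.00000000
P = K * exp(-rT) * N(-d2) - S_0 * exp(-qT) * N(-d1)
N(-d1) = 0.00949319; N(-d2) = 0.01057232
P = 88.3300 * 0.99667354 * 0.01057232 - 96.7100 * 1.00000000 * 0.00949319 = 0.0127


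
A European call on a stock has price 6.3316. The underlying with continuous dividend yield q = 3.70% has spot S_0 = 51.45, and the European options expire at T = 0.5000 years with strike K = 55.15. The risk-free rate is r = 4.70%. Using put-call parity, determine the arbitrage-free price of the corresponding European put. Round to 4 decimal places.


Answer: Put price = 9.6938

Derivation:
Put-call parity: C - P = S_0 * exp(-qT) - K * exp(-rT).
S_0 * exp(-qT) = 51.4500 * 0.98167007 = 50.50692534
K * exp(-rT) = 55.1500 * 0.97677397 = 53.86908470
P = C - S*exp(-qT) + K*exp(-rT)
P = 6.3316 - 50.50692534 + 53.86908470 = 9.6938


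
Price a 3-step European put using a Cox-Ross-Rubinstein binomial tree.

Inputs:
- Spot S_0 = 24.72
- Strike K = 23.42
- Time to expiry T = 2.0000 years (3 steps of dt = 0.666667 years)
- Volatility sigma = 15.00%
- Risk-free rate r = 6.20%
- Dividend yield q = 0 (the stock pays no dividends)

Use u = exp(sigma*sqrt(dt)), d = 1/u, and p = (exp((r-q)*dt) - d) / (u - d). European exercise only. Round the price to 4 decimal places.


dt = T/N = 0.666667
u = exp(sigma*sqrt(dt)) = 1.130290; d = 1/u = 0.884728
p = (exp((r-q)*dt) - d) / (u - d) = 0.641268
Discount per step: exp(-r*dt) = 0.959509
Stock lattice S(k, i) with i counting down-moves:
  k=0: S(0,0) = 24.7200
  k=1: S(1,0) = 27.9408; S(1,1) = 21.8705
  k=2: S(2,0) = 31.5812; S(2,1) = 24.7200; S(2,2) = 19.3494
  k=3: S(3,0) = 35.6959; S(3,1) = 27.9408; S(3,2) = 21.8705; S(3,3) = 17.1190
Terminal payoffs V(N, i) = max(K - S_T, 0):
  V(3,0) = 0.000000; V(3,1) = 0.000000; V(3,2) = 1.549512; V(3,3) = 6.300996
Backward induction: V(k, i) = exp(-r*dt) * [p * V(k+1, i) + (1-p) * V(k+1, i+1)].
  V(2,0) = exp(-r*dt) * [p*0.000000 + (1-p)*0.000000] = 0.000000
  V(2,1) = exp(-r*dt) * [p*0.000000 + (1-p)*1.549512] = 0.533352
  V(2,2) = exp(-r*dt) * [p*1.549512 + (1-p)*6.300996] = 3.122263
  V(1,0) = exp(-r*dt) * [p*0.000000 + (1-p)*0.533352] = 0.183583
  V(1,1) = exp(-r*dt) * [p*0.533352 + (1-p)*3.122263] = 1.402876
  V(0,0) = exp(-r*dt) * [p*0.183583 + (1-p)*1.402876] = 0.595838

Answer: Price = V(0,0) = 0.5958


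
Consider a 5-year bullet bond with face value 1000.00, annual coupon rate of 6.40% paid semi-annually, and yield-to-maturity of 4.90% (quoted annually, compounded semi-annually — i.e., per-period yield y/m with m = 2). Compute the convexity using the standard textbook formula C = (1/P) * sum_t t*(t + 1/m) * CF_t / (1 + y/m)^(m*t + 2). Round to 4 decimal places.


Answer: Convexity = 21.9096

Derivation:
Coupon per period c = face * coupon_rate / m = 32.000000
Periods per year m = 2; per-period yield y/m = 0.024500
Number of cashflows N = 10
Cashflows (t years, CF_t, discount factor 1/(1+y/m)^(m*t), PV):
  t = 0.5000: CF_t = 32.000000, DF = 0.976086, PV = 31.234749
  t = 1.0000: CF_t = 32.000000, DF = 0.952744, PV = 30.487798
  t = 1.5000: CF_t = 32.000000, DF = 0.929960, PV = 29.758709
  t = 2.0000: CF_t = 32.000000, DF = 0.907721, PV = 29.047056
  t = 2.5000: CF_t = 32.000000, DF = 0.886013, PV = 28.352422
  t = 3.0000: CF_t = 32.000000, DF = 0.864825, PV = 27.674399
  t = 3.5000: CF_t = 32.000000, DF = 0.844143, PV = 27.012591
  t = 4.0000: CF_t = 32.000000, DF = 0.823957, PV = 26.366609
  t = 4.5000: CF_t = 32.000000, DF = 0.804252, PV = 25.736075
  t = 5.0000: CF_t = 1032.000000, DF = 0.785019, PV = 810.139989
Price P = sum_t PV_t = 1065.810397
Convexity numerator sum_t t*(t + 1/m) * CF_t / (1+y/m)^(m*t + 2):
  t = 0.5000: term = 14.879355
  t = 1.0000: term = 43.570585
  t = 1.5000: term = 85.057266
  t = 2.0000: term = 138.371996
  t = 2.5000: term = 202.594431
  t = 3.0000: term = 276.849393
  t = 3.5000: term = 360.305050
  t = 4.0000: term = 452.171157
  t = 4.5000: term = 551.697361
  t = 5.0000: term = 21226.033156
Convexity = (1/P) * sum = 23351.529748 / 1065.810397 = 21.909647


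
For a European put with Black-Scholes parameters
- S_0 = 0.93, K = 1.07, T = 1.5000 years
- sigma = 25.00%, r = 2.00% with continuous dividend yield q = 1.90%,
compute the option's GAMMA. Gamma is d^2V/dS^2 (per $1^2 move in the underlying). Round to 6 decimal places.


Answer: Gamma = 1.301732

Derivation:
d1 = -0.2999950225; d2 = -0.6061812403
phi(d1) = 0.3813883850; exp(-qT) = 0.9719022941; exp(-rT) = 0.9704455335
Gamma = exp(-qT) * phi(d1) / (S * sigma * sqrt(T)) = 0.9719022941 * 0.3813883850 / (0.9300 * 0.2500 * 1.2247448714) = 1.301732


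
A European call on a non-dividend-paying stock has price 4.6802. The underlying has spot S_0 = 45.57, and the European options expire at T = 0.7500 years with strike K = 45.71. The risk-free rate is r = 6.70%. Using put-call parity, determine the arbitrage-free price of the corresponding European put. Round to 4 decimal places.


Answer: Put price = 2.5800

Derivation:
Put-call parity: C - P = S_0 * exp(-qT) - K * exp(-rT).
S_0 * exp(-qT) = 45.5700 * 1.00000000 = 45.57000000
K * exp(-rT) = 45.7100 * 0.95099165 = 43.46982818
P = C - S*exp(-qT) + K*exp(-rT)
P = 4.6802 - 45.57000000 + 43.46982818 = 2.5800


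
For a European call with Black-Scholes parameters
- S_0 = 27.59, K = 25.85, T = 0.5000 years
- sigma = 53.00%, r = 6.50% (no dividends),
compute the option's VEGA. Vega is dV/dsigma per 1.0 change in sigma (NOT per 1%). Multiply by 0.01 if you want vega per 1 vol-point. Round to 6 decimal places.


d1 = 0.4479262292; d2 = 0.0731596351
phi(d1) = 0.3608627862; exp(-qT) = 1.0000000000; exp(-rT) = 0.9680224498
Vega = S * exp(-qT) * phi(d1) * sqrt(T) = 27.5900 * 1.0000000000 * 0.3608627862 * 0.7071067812 = 7.040100

Answer: Vega = 7.040100


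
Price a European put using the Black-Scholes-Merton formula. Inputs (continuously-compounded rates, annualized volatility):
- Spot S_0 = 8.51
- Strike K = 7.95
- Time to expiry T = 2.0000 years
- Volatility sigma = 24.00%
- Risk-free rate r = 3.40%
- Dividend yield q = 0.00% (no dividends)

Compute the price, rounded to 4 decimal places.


Answer: Price = 0.6167

Derivation:
d1 = (ln(S/K) + (r - q + 0.5*sigma^2) * T) / (sigma * sqrt(T)) = 0.57060575
d2 = d1 - sigma * sqrt(T) = 0.23119450
exp(-rT) = 0.93426047; exp(-qT) = 1.00000000
P = K * exp(-rT) * N(-d2) - S_0 * exp(-qT) * N(-d1)
N(-d1) = 0.28413346; N(-d2) = 0.40858185
P = 7.9500 * 0.93426047 * 0.40858185 - 8.5100 * 1.00000000 * 0.28413346 = 0.6167


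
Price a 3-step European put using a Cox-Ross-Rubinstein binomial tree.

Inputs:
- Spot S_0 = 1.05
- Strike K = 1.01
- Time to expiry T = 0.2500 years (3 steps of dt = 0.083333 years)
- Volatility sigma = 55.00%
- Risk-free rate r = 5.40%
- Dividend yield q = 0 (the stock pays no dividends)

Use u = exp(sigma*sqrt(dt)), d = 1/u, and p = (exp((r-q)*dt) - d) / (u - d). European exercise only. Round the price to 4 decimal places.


Answer: Price = V(0,0) = 0.0955

Derivation:
dt = T/N = 0.083333
u = exp(sigma*sqrt(dt)) = 1.172070; d = 1/u = 0.853191
p = (exp((r-q)*dt) - d) / (u - d) = 0.474534
Discount per step: exp(-r*dt) = 0.995510
Stock lattice S(k, i) with i counting down-moves:
  k=0: S(0,0) = 1.0500
  k=1: S(1,0) = 1.2307; S(1,1) = 0.8959
  k=2: S(2,0) = 1.4424; S(2,1) = 1.0500; S(2,2) = 0.7643
  k=3: S(3,0) = 1.6906; S(3,1) = 1.2307; S(3,2) = 0.8959; S(3,3) = 0.6521
Terminal payoffs V(N, i) = max(K - S_T, 0):
  V(3,0) = 0.000000; V(3,1) = 0.000000; V(3,2) = 0.114149; V(3,3) = 0.357878
Backward induction: V(k, i) = exp(-r*dt) * [p * V(k+1, i) + (1-p) * V(k+1, i+1)].
  V(2,0) = exp(-r*dt) * [p*0.000000 + (1-p)*0.000000] = 0.000000
  V(2,1) = exp(-r*dt) * [p*0.000000 + (1-p)*0.114149] = 0.059712
  V(2,2) = exp(-r*dt) * [p*0.114149 + (1-p)*0.357878] = 0.241133
  V(1,0) = exp(-r*dt) * [p*0.000000 + (1-p)*0.059712] = 0.031236
  V(1,1) = exp(-r*dt) * [p*0.059712 + (1-p)*0.241133] = 0.154346
  V(0,0) = exp(-r*dt) * [p*0.031236 + (1-p)*0.154346] = 0.095495


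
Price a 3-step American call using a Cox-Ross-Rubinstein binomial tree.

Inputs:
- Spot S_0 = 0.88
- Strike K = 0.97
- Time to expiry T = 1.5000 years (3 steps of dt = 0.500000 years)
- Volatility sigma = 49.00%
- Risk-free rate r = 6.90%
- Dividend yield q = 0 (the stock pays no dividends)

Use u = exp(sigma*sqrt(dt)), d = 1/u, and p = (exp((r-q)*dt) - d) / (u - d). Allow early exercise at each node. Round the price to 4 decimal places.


Answer: Price = V(0,0) = 0.2223

Derivation:
dt = T/N = 0.500000
u = exp(sigma*sqrt(dt)) = 1.414084; d = 1/u = 0.707171
p = (exp((r-q)*dt) - d) / (u - d) = 0.463891
Discount per step: exp(-r*dt) = 0.966088
Stock lattice S(k, i) with i counting down-moves:
  k=0: S(0,0) = 0.8800
  k=1: S(1,0) = 1.2444; S(1,1) = 0.6223
  k=2: S(2,0) = 1.7597; S(2,1) = 0.8800; S(2,2) = 0.4401
  k=3: S(3,0) = 2.4883; S(3,1) = 1.2444; S(3,2) = 0.6223; S(3,3) = 0.3112
Terminal payoffs V(N, i) = max(S_T - K, 0):
  V(3,0) = 1.518334; V(3,1) = 0.274394; V(3,2) = 0.000000; V(3,3) = 0.000000
Backward induction: V(k, i) = exp(-r*dt) * [p * V(k+1, i) + (1-p) * V(k+1, i+1)]; then take max(V_cont, immediate exercise) for American.
  V(2,0) = exp(-r*dt) * [p*1.518334 + (1-p)*0.274394] = 0.822573; exercise = 0.789679; V(2,0) = max -> 0.822573
  V(2,1) = exp(-r*dt) * [p*0.274394 + (1-p)*0.000000] = 0.122973; exercise = 0.000000; V(2,1) = max -> 0.122973
  V(2,2) = exp(-r*dt) * [p*0.000000 + (1-p)*0.000000] = 0.000000; exercise = 0.000000; V(2,2) = max -> 0.000000
  V(1,0) = exp(-r*dt) * [p*0.822573 + (1-p)*0.122973] = 0.432335; exercise = 0.274394; V(1,0) = max -> 0.432335
  V(1,1) = exp(-r*dt) * [p*0.122973 + (1-p)*0.000000] = 0.055111; exercise = 0.000000; V(1,1) = max -> 0.055111
  V(0,0) = exp(-r*dt) * [p*0.432335 + (1-p)*0.055111] = 0.222299; exercise = 0.000000; V(0,0) = max -> 0.222299


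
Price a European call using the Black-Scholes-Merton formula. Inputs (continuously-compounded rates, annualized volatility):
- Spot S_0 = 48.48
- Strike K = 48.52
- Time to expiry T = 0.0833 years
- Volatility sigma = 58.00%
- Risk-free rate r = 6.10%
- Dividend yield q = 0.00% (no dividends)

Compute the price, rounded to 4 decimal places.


d1 = (ln(S/K) + (r - q + 0.5*sigma^2) * T) / (sigma * sqrt(T)) = 0.10912680
d2 = d1 - sigma * sqrt(T) = -0.05827129
exp(-rT) = 0.99493159; exp(-qT) = 1.00000000
C = S_0 * exp(-qT) * N(d1) - K * exp(-rT) * N(d2)
N(d1) = 0.54344904; N(d2) = 0.47676627
C = 48.4800 * 1.00000000 * 0.54344904 - 48.5200 * 0.99493159 * 0.47676627 = 3.3310

Answer: Price = 3.3310


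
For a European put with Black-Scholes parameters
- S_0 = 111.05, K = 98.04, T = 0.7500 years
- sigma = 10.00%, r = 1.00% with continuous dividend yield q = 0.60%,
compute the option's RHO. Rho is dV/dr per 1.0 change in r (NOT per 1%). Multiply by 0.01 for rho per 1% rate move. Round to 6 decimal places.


d1 = 1.5167567961; d2 = 1.4301542557
phi(d1) = 0.1262849872; exp(-qT) = 0.9955101098; exp(-rT) = 0.9925280548
N(-d2) = 0.0763363756
Rho = -K*T*exp(-rT)*N(-d2) = -98.0400 * 0.7500 * 0.9925280548 * 0.0763363756 = -5.571074

Answer: Rho = -5.571074


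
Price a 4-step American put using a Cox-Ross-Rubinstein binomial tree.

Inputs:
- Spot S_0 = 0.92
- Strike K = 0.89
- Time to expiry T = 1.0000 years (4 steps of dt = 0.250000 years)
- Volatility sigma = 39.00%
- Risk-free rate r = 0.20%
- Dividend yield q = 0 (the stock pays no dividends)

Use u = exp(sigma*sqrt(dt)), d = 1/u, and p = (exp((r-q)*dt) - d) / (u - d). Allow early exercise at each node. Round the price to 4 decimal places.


dt = T/N = 0.250000
u = exp(sigma*sqrt(dt)) = 1.215311; d = 1/u = 0.822835
p = (exp((r-q)*dt) - d) / (u - d) = 0.452678
Discount per step: exp(-r*dt) = 0.999500
Stock lattice S(k, i) with i counting down-moves:
  k=0: S(0,0) = 0.9200
  k=1: S(1,0) = 1.1181; S(1,1) = 0.7570
  k=2: S(2,0) = 1.3588; S(2,1) = 0.9200; S(2,2) = 0.6229
  k=3: S(3,0) = 1.6514; S(3,1) = 1.1181; S(3,2) = 0.7570; S(3,3) = 0.5125
  k=4: S(4,0) = 2.0070; S(4,1) = 1.3588; S(4,2) = 0.9200; S(4,3) = 0.6229; S(4,4) = 0.4217
Terminal payoffs V(N, i) = max(K - S_T, 0):
  V(4,0) = 0.000000; V(4,1) = 0.000000; V(4,2) = 0.000000; V(4,3) = 0.267108; V(4,4) = 0.468266
Backward induction: V(k, i) = exp(-r*dt) * [p * V(k+1, i) + (1-p) * V(k+1, i+1)]; then take max(V_cont, immediate exercise) for American.
  V(3,0) = exp(-r*dt) * [p*0.000000 + (1-p)*0.000000] = 0.000000; exercise = 0.000000; V(3,0) = max -> 0.000000
  V(3,1) = exp(-r*dt) * [p*0.000000 + (1-p)*0.000000] = 0.000000; exercise = 0.000000; V(3,1) = max -> 0.000000
  V(3,2) = exp(-r*dt) * [p*0.000000 + (1-p)*0.267108] = 0.146121; exercise = 0.132992; V(3,2) = max -> 0.146121
  V(3,3) = exp(-r*dt) * [p*0.267108 + (1-p)*0.468266] = 0.377018; exercise = 0.377463; V(3,3) = max -> 0.377463
  V(2,0) = exp(-r*dt) * [p*0.000000 + (1-p)*0.000000] = 0.000000; exercise = 0.000000; V(2,0) = max -> 0.000000
  V(2,1) = exp(-r*dt) * [p*0.000000 + (1-p)*0.146121] = 0.079935; exercise = 0.000000; V(2,1) = max -> 0.079935
  V(2,2) = exp(-r*dt) * [p*0.146121 + (1-p)*0.377463] = 0.272603; exercise = 0.267108; V(2,2) = max -> 0.272603
  V(1,0) = exp(-r*dt) * [p*0.000000 + (1-p)*0.079935] = 0.043728; exercise = 0.000000; V(1,0) = max -> 0.043728
  V(1,1) = exp(-r*dt) * [p*0.079935 + (1-p)*0.272603] = 0.185294; exercise = 0.132992; V(1,1) = max -> 0.185294
  V(0,0) = exp(-r*dt) * [p*0.043728 + (1-p)*0.185294] = 0.121150; exercise = 0.000000; V(0,0) = max -> 0.121150

Answer: Price = V(0,0) = 0.1211


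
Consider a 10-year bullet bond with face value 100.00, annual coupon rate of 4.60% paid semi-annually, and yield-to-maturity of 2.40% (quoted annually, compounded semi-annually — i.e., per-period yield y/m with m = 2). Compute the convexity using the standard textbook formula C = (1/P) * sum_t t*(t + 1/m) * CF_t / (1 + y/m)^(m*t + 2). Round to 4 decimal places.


Answer: Convexity = 79.6924

Derivation:
Coupon per period c = face * coupon_rate / m = 2.300000
Periods per year m = 2; per-period yield y/m = 0.012000
Number of cashflows N = 20
Cashflows (t years, CF_t, discount factor 1/(1+y/m)^(m*t), PV):
  t = 0.5000: CF_t = 2.300000, DF = 0.988142, PV = 2.272727
  t = 1.0000: CF_t = 2.300000, DF = 0.976425, PV = 2.245778
  t = 1.5000: CF_t = 2.300000, DF = 0.964847, PV = 2.219148
  t = 2.0000: CF_t = 2.300000, DF = 0.953406, PV = 2.192834
  t = 2.5000: CF_t = 2.300000, DF = 0.942101, PV = 2.166832
  t = 3.0000: CF_t = 2.300000, DF = 0.930930, PV = 2.141139
  t = 3.5000: CF_t = 2.300000, DF = 0.919891, PV = 2.115750
  t = 4.0000: CF_t = 2.300000, DF = 0.908983, PV = 2.090662
  t = 4.5000: CF_t = 2.300000, DF = 0.898205, PV = 2.065871
  t = 5.0000: CF_t = 2.300000, DF = 0.887554, PV = 2.041375
  t = 5.5000: CF_t = 2.300000, DF = 0.877030, PV = 2.017169
  t = 6.0000: CF_t = 2.300000, DF = 0.866630, PV = 1.993250
  t = 6.5000: CF_t = 2.300000, DF = 0.856354, PV = 1.969614
  t = 7.0000: CF_t = 2.300000, DF = 0.846200, PV = 1.946259
  t = 7.5000: CF_t = 2.300000, DF = 0.836166, PV = 1.923181
  t = 8.0000: CF_t = 2.300000, DF = 0.826251, PV = 1.900376
  t = 8.5000: CF_t = 2.300000, DF = 0.816453, PV = 1.877842
  t = 9.0000: CF_t = 2.300000, DF = 0.806772, PV = 1.855575
  t = 9.5000: CF_t = 2.300000, DF = 0.797205, PV = 1.833573
  t = 10.0000: CF_t = 102.300000, DF = 0.787752, PV = 80.587073
Price P = sum_t PV_t = 119.456028
Convexity numerator sum_t t*(t + 1/m) * CF_t / (1+y/m)^(m*t + 2):
  t = 0.5000: term = 1.109574
  t = 1.0000: term = 3.289251
  t = 1.5000: term = 6.500496
  t = 2.0000: term = 10.705693
  t = 2.5000: term = 15.868121
  t = 3.0000: term = 21.951946
  t = 3.5000: term = 28.922196
  t = 4.0000: term = 36.744743
  t = 4.5000: term = 45.386293
  t = 5.0000: term = 54.814364
  t = 5.5000: term = 64.997270
  t = 6.0000: term = 75.904106
  t = 6.5000: term = 87.504733
  t = 7.0000: term = 99.769763
  t = 7.5000: term = 112.670539
  t = 8.0000: term = 126.179129
  t = 8.5000: term = 140.268300
  t = 9.0000: term = 154.911515
  t = 9.5000: term = 170.082910
  t = 10.0000: term = 8262.161079
Convexity = (1/P) * sum = 9519.742021 / 119.456028 = 79.692438


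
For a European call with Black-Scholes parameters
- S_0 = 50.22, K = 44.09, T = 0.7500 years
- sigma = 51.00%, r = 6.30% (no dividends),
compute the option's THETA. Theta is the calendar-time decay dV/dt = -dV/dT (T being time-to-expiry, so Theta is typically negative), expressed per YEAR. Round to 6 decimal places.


d1 = 0.6225598617; d2 = 0.1808869058
phi(d1) = 0.3286608458; exp(-qT) = 1.0000000000; exp(-rT) = 0.9538489056
Theta = -S*exp(-qT)*phi(d1)*sigma/(2*sqrt(T)) - r*K*exp(-rT)*N(d2) + q*S*exp(-qT)*N(d1)
N(d1) = 0.7332131027; N(d2) = 0.5717718265; sqrt(T) = 0.8660254038
Term 1 = -50.2200 * 1.0000000000 * 0.3286608458 * 0.5100 / (2 * 0.8660254038) = -4.8599771311
Term 2 = -0.0630 * 44.0900 * 0.9538489056 * 0.5717718265 = -1.5148965835
Term 3 = 0 (no dividend yield, q = 0)
Theta = -4.8599771311 + (-1.5148965835) + (0.0000000000) = -6.374874

Answer: Theta = -6.374874


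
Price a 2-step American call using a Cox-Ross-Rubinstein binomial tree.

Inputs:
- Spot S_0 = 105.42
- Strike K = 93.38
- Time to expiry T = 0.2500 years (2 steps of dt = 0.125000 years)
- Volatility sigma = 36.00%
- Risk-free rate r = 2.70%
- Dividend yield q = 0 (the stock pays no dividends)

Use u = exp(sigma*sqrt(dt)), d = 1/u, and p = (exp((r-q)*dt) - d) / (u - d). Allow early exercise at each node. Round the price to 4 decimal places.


dt = T/N = 0.125000
u = exp(sigma*sqrt(dt)) = 1.135734; d = 1/u = 0.880488
p = (exp((r-q)*dt) - d) / (u - d) = 0.481468
Discount per step: exp(-r*dt) = 0.996631
Stock lattice S(k, i) with i counting down-moves:
  k=0: S(0,0) = 105.4200
  k=1: S(1,0) = 119.7291; S(1,1) = 92.8210
  k=2: S(2,0) = 135.9804; S(2,1) = 105.4200; S(2,2) = 81.7278
Terminal payoffs V(N, i) = max(S_T - K, 0):
  V(2,0) = 42.600407; V(2,1) = 12.040000; V(2,2) = 0.000000
Backward induction: V(k, i) = exp(-r*dt) * [p * V(k+1, i) + (1-p) * V(k+1, i+1)]; then take max(V_cont, immediate exercise) for American.
  V(1,0) = exp(-r*dt) * [p*42.600407 + (1-p)*12.040000] = 26.663714; exercise = 26.349088; V(1,0) = max -> 26.663714
  V(1,1) = exp(-r*dt) * [p*12.040000 + (1-p)*0.000000] = 5.777343; exercise = 0.000000; V(1,1) = max -> 5.777343
  V(0,0) = exp(-r*dt) * [p*26.663714 + (1-p)*5.777343] = 15.780113; exercise = 12.040000; V(0,0) = max -> 15.780113

Answer: Price = V(0,0) = 15.7801


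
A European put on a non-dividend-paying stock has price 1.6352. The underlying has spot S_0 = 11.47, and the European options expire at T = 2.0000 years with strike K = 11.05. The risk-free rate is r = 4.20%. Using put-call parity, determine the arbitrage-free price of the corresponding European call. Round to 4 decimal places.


Put-call parity: C - P = S_0 * exp(-qT) - K * exp(-rT).
S_0 * exp(-qT) = 11.4700 * 1.00000000 = 11.47000000
K * exp(-rT) = 11.0500 * 0.91943126 = 10.15971538
C = P + S*exp(-qT) - K*exp(-rT)
C = 1.6352 + 11.47000000 - 10.15971538 = 2.9455

Answer: Call price = 2.9455


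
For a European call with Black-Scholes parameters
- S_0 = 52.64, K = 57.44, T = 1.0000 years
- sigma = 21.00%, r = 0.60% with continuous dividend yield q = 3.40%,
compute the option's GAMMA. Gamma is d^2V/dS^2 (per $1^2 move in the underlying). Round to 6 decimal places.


Answer: Gamma = 0.031610

Derivation:
d1 = -0.4438792273; d2 = -0.6538792273
phi(d1) = 0.3615145760; exp(-qT) = 0.9665715046; exp(-rT) = 0.9940179641
Gamma = exp(-qT) * phi(d1) / (S * sigma * sqrt(T)) = 0.9665715046 * 0.3615145760 / (52.6400 * 0.2100 * 1.0000000000) = 0.031610


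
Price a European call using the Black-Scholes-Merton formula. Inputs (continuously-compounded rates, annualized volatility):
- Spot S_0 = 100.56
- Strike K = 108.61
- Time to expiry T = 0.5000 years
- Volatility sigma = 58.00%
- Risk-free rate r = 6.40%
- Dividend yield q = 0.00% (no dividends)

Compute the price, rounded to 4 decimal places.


Answer: Price = 14.4990

Derivation:
d1 = (ln(S/K) + (r - q + 0.5*sigma^2) * T) / (sigma * sqrt(T)) = 0.09531575
d2 = d1 - sigma * sqrt(T) = -0.31480618
exp(-rT) = 0.96850658; exp(-qT) = 1.00000000
C = S_0 * exp(-qT) * N(d1) - K * exp(-rT) * N(d2)
N(d1) = 0.53796798; N(d2) = 0.37645441
C = 100.5600 * 1.00000000 * 0.53796798 - 108.6100 * 0.96850658 * 0.37645441 = 14.4990


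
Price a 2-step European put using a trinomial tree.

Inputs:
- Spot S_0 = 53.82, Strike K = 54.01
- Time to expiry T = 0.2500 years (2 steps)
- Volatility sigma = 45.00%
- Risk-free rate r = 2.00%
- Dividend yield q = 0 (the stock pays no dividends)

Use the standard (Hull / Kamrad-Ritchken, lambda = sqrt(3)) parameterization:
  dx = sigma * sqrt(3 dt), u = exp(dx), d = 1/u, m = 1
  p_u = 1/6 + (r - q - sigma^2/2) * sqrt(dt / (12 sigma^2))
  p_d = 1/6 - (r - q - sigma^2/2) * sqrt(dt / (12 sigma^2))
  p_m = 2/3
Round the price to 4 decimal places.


Answer: Price = V(0,0) = 4.1081

Derivation:
dt = T/N = 0.125000; dx = sigma*sqrt(3*dt) = 0.275568
u = exp(dx) = 1.317278; d = 1/u = 0.759141
p_u = 0.148239, p_m = 0.666667, p_d = 0.185095
Discount per step: exp(-r*dt) = 0.997503
Stock lattice S(k, j) with j the centered position index:
  k=0: S(0,+0) = 53.8200
  k=1: S(1,-1) = 40.8570; S(1,+0) = 53.8200; S(1,+1) = 70.8959
  k=2: S(2,-2) = 31.0162; S(2,-1) = 40.8570; S(2,+0) = 53.8200; S(2,+1) = 70.8959; S(2,+2) = 93.3896
Terminal payoffs V(N, j) = max(K - S_T, 0):
  V(2,-2) = 22.993791; V(2,-1) = 13.153025; V(2,+0) = 0.190000; V(2,+1) = 0.000000; V(2,+2) = 0.000000
Backward induction: V(k, j) = exp(-r*dt) * [p_u * V(k+1, j+1) + p_m * V(k+1, j) + p_d * V(k+1, j-1)]
  V(1,-1) = exp(-r*dt) * [p_u*0.190000 + p_m*13.153025 + p_d*22.993791] = 13.020282
  V(1,+0) = exp(-r*dt) * [p_u*0.000000 + p_m*0.190000 + p_d*13.153025] = 2.554825
  V(1,+1) = exp(-r*dt) * [p_u*0.000000 + p_m*0.000000 + p_d*0.190000] = 0.035080
  V(0,+0) = exp(-r*dt) * [p_u*0.035080 + p_m*2.554825 + p_d*13.020282] = 4.108117
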